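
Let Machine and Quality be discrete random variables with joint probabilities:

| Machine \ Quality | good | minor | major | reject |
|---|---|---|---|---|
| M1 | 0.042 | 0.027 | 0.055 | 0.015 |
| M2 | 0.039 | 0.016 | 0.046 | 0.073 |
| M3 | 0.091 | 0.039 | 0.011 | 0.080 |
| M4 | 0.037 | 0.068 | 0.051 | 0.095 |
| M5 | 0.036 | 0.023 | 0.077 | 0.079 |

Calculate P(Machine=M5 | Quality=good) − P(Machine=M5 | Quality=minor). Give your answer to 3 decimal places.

P(Quality=good) = 0.042 + 0.039 + 0.091 + 0.037 + 0.036 = 0.245; P(Machine=M5 | Quality=good) = 0.036/0.245 = 0.1469.
P(Quality=minor) = 0.027 + 0.016 + 0.039 + 0.068 + 0.023 = 0.173; P(Machine=M5 | Quality=minor) = 0.023/0.173 = 0.1329.
Difference = 0.014.

0.014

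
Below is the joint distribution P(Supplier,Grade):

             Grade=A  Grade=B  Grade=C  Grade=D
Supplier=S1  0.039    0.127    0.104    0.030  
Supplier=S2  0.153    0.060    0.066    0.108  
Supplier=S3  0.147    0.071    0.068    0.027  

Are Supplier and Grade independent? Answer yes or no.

P(Supplier=S1) = 0.300 and P(Grade=A) = 0.339, so their product is 0.10170, but P(Supplier=S1, Grade=A) = 0.039. Since these differ, Supplier and Grade are not independent.

no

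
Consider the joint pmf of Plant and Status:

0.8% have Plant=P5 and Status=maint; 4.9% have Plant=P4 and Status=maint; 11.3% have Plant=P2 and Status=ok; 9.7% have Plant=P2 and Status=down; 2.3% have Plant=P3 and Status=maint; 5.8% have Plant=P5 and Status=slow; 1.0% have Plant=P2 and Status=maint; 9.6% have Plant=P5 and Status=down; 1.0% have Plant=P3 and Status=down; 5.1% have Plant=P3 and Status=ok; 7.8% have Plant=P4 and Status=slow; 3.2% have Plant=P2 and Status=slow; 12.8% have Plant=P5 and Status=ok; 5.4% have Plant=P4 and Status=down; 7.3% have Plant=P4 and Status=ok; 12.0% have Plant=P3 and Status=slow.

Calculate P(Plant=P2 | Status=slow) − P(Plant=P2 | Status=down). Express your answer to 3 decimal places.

P(Status=slow) = 0.032 + 0.120 + 0.078 + 0.058 = 0.288; P(Plant=P2 | Status=slow) = 0.032/0.288 = 0.1111.
P(Status=down) = 0.097 + 0.010 + 0.054 + 0.096 = 0.257; P(Plant=P2 | Status=down) = 0.097/0.257 = 0.3774.
Difference = -0.266.

-0.266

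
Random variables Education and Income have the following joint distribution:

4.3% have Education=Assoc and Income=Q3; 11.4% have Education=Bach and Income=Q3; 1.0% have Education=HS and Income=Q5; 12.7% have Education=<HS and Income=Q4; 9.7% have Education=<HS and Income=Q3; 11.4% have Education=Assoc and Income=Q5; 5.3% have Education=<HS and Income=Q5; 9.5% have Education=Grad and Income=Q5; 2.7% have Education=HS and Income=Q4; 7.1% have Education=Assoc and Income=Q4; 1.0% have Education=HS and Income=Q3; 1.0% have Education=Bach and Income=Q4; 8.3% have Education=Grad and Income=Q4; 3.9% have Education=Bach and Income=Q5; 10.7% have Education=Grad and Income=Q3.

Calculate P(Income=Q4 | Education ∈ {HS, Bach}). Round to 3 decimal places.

P(Education=HS) = 0.010 + 0.027 + 0.010 = 0.047.
P(Education=Bach) = 0.114 + 0.010 + 0.039 = 0.163.
P(Education ∈ {HS, Bach}) = 0.047 + 0.163 = 0.210; P(Income=Q4, Education ∈ {HS, Bach}) = 0.027 + 0.010 = 0.037.
P(Income=Q4 | Education ∈ {HS, Bach}) = 0.037/0.210 = 0.176.

0.176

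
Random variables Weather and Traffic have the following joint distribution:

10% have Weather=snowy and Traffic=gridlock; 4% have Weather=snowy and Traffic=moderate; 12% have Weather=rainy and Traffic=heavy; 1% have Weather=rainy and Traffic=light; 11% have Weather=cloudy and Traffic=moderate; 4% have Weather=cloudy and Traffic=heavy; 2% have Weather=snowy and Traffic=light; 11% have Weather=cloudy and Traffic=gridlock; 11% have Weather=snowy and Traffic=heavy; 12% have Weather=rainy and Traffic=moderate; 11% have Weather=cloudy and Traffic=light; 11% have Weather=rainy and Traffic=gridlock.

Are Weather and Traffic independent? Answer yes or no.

P(Weather=cloudy) = 0.37 and P(Traffic=heavy) = 0.27, so their product is 0.0999, but P(Weather=cloudy, Traffic=heavy) = 0.04. Since these differ, Weather and Traffic are not independent.

no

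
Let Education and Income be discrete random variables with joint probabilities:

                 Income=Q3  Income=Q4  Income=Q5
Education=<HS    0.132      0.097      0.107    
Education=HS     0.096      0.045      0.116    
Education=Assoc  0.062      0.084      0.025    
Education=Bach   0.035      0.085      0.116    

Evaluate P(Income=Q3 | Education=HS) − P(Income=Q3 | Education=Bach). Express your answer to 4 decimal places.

P(Education=HS) = 0.096 + 0.045 + 0.116 = 0.257; P(Income=Q3 | Education=HS) = 0.096/0.257 = 0.37354.
P(Education=Bach) = 0.035 + 0.085 + 0.116 = 0.236; P(Income=Q3 | Education=Bach) = 0.035/0.236 = 0.14831.
Difference = 0.2252.

0.2252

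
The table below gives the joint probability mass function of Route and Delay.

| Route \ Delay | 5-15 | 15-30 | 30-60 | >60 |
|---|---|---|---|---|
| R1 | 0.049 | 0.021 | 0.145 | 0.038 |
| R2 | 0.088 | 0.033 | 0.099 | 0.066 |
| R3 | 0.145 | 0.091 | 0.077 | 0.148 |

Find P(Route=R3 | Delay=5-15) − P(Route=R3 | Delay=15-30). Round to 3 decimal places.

P(Delay=5-15) = 0.049 + 0.088 + 0.145 = 0.282; P(Route=R3 | Delay=5-15) = 0.145/0.282 = 0.5142.
P(Delay=15-30) = 0.021 + 0.033 + 0.091 = 0.145; P(Route=R3 | Delay=15-30) = 0.091/0.145 = 0.6276.
Difference = -0.113.

-0.113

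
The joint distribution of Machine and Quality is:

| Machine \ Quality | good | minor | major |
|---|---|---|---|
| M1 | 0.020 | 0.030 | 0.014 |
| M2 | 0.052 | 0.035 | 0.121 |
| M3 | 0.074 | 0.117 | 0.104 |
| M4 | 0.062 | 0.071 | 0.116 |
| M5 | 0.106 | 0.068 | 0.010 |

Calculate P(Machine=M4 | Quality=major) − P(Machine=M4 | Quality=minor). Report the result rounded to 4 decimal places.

0.0966

P(Quality=major) = 0.014 + 0.121 + 0.104 + 0.116 + 0.010 = 0.365; P(Machine=M4 | Quality=major) = 0.116/0.365 = 0.31781.
P(Quality=minor) = 0.030 + 0.035 + 0.117 + 0.071 + 0.068 = 0.321; P(Machine=M4 | Quality=minor) = 0.071/0.321 = 0.22118.
Difference = 0.0966.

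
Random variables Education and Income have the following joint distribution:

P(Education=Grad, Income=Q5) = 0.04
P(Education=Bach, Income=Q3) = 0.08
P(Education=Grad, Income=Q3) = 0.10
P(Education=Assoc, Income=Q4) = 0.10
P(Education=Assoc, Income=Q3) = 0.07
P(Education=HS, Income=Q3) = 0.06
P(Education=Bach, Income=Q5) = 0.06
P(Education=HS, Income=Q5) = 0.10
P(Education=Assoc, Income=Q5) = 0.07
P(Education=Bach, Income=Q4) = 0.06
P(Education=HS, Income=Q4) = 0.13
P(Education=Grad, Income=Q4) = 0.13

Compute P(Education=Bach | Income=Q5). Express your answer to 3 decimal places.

P(Income=Q5) = 0.10 + 0.07 + 0.06 + 0.04 = 0.27.
P(Education=Bach | Income=Q5) = 0.06/0.27 = 0.222.

0.222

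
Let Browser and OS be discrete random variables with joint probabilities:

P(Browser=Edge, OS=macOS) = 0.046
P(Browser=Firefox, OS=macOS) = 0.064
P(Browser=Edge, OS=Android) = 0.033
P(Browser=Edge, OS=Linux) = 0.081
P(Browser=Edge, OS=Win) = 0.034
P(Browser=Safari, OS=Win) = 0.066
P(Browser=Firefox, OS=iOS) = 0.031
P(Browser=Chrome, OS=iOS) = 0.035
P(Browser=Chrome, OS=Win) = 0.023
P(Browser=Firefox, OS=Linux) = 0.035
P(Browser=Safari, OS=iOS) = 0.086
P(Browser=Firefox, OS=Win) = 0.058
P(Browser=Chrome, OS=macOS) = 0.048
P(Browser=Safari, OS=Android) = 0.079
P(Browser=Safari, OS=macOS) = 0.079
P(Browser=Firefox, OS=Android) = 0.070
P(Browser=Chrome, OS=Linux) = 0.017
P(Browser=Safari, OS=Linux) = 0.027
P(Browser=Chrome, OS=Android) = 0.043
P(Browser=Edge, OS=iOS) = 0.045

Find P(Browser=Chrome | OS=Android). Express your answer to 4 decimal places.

0.1911

P(OS=Android) = 0.043 + 0.070 + 0.079 + 0.033 = 0.225.
P(Browser=Chrome | OS=Android) = 0.043/0.225 = 0.1911.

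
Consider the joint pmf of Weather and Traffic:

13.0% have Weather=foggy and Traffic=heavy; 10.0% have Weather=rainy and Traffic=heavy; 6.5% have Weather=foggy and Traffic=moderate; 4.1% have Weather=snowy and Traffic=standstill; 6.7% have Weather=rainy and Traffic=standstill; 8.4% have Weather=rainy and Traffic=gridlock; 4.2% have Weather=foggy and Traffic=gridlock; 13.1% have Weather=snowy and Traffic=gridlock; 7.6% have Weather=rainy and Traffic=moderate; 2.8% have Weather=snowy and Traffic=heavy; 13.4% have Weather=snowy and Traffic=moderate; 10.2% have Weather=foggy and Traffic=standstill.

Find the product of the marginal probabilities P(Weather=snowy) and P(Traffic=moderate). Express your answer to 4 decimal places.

P(Weather=snowy) = 0.134 + 0.028 + 0.131 + 0.041 = 0.334.
P(Traffic=moderate) = 0.076 + 0.134 + 0.065 = 0.275.
Product: 0.334 × 0.275 = 0.0919.

0.0919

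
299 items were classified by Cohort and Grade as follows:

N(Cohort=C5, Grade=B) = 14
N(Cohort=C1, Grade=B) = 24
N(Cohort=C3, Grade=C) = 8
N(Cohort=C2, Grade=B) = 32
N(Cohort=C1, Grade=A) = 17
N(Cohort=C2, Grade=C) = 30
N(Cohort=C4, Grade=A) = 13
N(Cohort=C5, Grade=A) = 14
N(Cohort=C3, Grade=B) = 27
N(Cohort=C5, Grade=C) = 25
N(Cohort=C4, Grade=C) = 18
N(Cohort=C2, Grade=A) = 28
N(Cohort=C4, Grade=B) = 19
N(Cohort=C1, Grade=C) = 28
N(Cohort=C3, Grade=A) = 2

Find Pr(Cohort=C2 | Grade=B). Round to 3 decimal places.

0.276

Total with Grade=B: 24 + 32 + 27 + 19 + 14 = 116.
P(Cohort=C2 | Grade=B) = 32/116 = 0.276.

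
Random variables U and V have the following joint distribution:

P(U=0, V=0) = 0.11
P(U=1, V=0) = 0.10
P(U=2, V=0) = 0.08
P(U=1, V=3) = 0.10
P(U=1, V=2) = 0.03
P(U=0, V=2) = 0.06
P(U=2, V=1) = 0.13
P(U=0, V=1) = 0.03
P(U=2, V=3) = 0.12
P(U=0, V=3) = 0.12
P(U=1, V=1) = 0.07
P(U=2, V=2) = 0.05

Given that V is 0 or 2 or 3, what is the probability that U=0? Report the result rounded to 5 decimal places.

P(V=0) = 0.11 + 0.10 + 0.08 = 0.29.
P(V=2) = 0.06 + 0.03 + 0.05 = 0.14.
P(V=3) = 0.12 + 0.10 + 0.12 = 0.34.
P(V ∈ {0, 2, 3}) = 0.29 + 0.14 + 0.34 = 0.77; P(U=0, V ∈ {0, 2, 3}) = 0.11 + 0.06 + 0.12 = 0.29.
P(U=0 | V ∈ {0, 2, 3}) = 0.29/0.77 = 0.37662.

0.37662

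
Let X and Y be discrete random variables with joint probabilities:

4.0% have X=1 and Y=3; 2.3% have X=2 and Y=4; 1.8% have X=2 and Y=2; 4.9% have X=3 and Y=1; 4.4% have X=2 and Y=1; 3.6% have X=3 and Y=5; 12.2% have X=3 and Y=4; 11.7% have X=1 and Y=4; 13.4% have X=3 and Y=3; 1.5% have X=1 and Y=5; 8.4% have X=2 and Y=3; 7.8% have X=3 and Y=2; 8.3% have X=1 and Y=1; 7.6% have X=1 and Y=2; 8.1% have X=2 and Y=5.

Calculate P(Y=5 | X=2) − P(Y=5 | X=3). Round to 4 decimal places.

P(X=2) = 0.044 + 0.018 + 0.084 + 0.023 + 0.081 = 0.250; P(Y=5 | X=2) = 0.081/0.250 = 0.32400.
P(X=3) = 0.049 + 0.078 + 0.134 + 0.122 + 0.036 = 0.419; P(Y=5 | X=3) = 0.036/0.419 = 0.08592.
Difference = 0.2381.

0.2381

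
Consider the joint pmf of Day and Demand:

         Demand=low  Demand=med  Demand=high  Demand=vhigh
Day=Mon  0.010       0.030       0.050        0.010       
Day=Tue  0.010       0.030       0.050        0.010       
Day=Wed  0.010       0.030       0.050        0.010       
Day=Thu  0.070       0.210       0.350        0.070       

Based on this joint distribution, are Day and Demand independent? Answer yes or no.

yes

Every cell satisfies P(Day,Demand) = P(Day)·P(Demand). For instance P(Day=Tue) = 0.100, P(Demand=vhigh) = 0.100, and 0.100×0.100 = 0.010 matches the joint entry. So Day and Demand are independent.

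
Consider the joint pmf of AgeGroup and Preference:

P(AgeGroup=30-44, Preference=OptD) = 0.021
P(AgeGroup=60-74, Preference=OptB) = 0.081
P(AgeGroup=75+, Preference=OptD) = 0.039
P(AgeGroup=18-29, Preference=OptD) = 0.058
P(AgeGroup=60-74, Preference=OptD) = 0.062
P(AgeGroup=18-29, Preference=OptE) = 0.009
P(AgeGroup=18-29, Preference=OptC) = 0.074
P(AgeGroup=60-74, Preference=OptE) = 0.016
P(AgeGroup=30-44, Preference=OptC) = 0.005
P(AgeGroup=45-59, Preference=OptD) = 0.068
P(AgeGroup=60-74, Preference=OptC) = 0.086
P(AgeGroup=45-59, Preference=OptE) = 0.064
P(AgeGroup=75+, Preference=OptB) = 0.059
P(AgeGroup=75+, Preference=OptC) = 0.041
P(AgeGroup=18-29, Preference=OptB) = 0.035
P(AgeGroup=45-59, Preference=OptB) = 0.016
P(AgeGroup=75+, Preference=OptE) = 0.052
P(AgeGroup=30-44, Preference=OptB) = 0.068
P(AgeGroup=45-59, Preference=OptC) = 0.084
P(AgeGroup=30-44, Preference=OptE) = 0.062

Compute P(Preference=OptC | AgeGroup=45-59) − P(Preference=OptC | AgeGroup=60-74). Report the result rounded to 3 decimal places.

P(AgeGroup=45-59) = 0.016 + 0.084 + 0.068 + 0.064 = 0.232; P(Preference=OptC | AgeGroup=45-59) = 0.084/0.232 = 0.3621.
P(AgeGroup=60-74) = 0.081 + 0.086 + 0.062 + 0.016 = 0.245; P(Preference=OptC | AgeGroup=60-74) = 0.086/0.245 = 0.3510.
Difference = 0.011.

0.011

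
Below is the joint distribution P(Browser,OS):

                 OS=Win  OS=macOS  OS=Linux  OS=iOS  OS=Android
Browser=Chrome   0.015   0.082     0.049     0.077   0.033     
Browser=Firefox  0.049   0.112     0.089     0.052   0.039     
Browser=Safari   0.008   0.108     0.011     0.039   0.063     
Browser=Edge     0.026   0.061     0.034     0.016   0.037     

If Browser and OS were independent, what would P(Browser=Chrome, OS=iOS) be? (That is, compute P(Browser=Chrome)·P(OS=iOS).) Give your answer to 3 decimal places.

0.047

P(Browser=Chrome) = 0.015 + 0.082 + 0.049 + 0.077 + 0.033 = 0.256.
P(OS=iOS) = 0.077 + 0.052 + 0.039 + 0.016 = 0.184.
Product: 0.256 × 0.184 = 0.047.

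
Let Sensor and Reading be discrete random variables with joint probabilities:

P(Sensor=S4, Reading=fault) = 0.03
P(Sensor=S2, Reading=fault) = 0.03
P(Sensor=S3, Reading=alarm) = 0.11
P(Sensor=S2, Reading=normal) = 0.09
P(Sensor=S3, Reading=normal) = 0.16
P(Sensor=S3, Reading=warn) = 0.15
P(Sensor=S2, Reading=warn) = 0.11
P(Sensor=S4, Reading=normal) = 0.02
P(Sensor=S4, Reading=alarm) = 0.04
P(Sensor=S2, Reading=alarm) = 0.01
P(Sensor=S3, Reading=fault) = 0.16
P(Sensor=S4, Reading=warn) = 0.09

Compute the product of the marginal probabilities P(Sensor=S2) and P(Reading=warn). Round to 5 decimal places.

0.08400

P(Sensor=S2) = 0.09 + 0.11 + 0.01 + 0.03 = 0.24.
P(Reading=warn) = 0.11 + 0.15 + 0.09 = 0.35.
Product: 0.24 × 0.35 = 0.08400.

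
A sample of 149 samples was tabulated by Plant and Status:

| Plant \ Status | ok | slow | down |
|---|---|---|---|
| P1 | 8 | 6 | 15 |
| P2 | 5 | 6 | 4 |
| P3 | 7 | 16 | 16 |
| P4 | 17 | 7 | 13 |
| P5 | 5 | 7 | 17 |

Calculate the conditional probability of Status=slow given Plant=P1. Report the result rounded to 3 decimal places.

Total with Plant=P1: 8 + 6 + 15 = 29.
P(Status=slow | Plant=P1) = 6/29 = 0.207.

0.207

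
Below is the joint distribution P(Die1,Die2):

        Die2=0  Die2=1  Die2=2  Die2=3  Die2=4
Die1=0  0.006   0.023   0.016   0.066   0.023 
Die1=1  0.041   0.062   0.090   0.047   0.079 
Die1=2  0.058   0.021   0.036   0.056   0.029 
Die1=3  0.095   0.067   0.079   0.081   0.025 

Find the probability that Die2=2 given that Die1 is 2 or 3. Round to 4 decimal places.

P(Die1=2) = 0.058 + 0.021 + 0.036 + 0.056 + 0.029 = 0.200.
P(Die1=3) = 0.095 + 0.067 + 0.079 + 0.081 + 0.025 = 0.347.
P(Die1 ∈ {2, 3}) = 0.200 + 0.347 = 0.547; P(Die2=2, Die1 ∈ {2, 3}) = 0.036 + 0.079 = 0.115.
P(Die2=2 | Die1 ∈ {2, 3}) = 0.115/0.547 = 0.2102.

0.2102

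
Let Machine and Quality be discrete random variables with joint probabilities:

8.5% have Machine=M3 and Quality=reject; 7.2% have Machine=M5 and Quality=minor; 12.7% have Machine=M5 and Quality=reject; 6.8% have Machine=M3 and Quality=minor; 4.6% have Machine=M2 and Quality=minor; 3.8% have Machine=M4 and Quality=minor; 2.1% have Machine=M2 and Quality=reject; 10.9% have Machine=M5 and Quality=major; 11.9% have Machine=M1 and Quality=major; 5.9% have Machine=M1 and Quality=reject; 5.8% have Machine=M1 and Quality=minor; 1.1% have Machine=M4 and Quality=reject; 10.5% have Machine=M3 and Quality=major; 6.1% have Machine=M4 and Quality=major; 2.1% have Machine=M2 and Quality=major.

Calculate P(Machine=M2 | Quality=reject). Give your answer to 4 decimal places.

0.0693

P(Quality=reject) = 0.059 + 0.021 + 0.085 + 0.011 + 0.127 = 0.303.
P(Machine=M2 | Quality=reject) = 0.021/0.303 = 0.0693.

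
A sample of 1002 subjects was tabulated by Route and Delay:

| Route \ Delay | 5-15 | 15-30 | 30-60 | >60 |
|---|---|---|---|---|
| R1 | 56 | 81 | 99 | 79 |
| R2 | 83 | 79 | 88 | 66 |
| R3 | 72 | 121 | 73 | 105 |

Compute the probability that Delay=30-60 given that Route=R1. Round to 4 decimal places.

0.3143

Total with Route=R1: 56 + 81 + 99 + 79 = 315.
P(Delay=30-60 | Route=R1) = 99/315 = 0.3143.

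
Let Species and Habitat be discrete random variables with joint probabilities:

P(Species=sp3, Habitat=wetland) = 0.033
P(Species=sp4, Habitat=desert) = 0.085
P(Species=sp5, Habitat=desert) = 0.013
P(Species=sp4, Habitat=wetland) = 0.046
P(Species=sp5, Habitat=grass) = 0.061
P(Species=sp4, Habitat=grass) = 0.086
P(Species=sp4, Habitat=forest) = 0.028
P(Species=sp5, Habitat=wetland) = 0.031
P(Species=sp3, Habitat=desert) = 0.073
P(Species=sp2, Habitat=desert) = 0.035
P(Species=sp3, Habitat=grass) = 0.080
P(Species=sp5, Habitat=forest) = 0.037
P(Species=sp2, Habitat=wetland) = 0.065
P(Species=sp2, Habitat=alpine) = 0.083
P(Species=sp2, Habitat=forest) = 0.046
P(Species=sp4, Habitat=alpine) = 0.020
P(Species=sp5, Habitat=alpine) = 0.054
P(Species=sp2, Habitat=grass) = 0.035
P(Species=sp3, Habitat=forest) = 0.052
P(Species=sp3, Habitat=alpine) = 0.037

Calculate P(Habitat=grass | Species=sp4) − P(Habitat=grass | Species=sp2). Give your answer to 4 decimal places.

0.1920

P(Species=sp4) = 0.028 + 0.086 + 0.046 + 0.085 + 0.020 = 0.265; P(Habitat=grass | Species=sp4) = 0.086/0.265 = 0.32453.
P(Species=sp2) = 0.046 + 0.035 + 0.065 + 0.035 + 0.083 = 0.264; P(Habitat=grass | Species=sp2) = 0.035/0.264 = 0.13258.
Difference = 0.1920.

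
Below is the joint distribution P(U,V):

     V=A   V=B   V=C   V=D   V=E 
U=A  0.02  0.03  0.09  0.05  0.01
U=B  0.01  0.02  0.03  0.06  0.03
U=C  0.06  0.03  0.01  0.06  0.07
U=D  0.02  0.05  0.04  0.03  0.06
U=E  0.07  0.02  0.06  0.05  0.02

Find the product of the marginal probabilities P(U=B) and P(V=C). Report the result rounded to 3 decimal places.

P(U=B) = 0.01 + 0.02 + 0.03 + 0.06 + 0.03 = 0.15.
P(V=C) = 0.09 + 0.03 + 0.01 + 0.04 + 0.06 = 0.23.
Product: 0.15 × 0.23 = 0.035.

0.035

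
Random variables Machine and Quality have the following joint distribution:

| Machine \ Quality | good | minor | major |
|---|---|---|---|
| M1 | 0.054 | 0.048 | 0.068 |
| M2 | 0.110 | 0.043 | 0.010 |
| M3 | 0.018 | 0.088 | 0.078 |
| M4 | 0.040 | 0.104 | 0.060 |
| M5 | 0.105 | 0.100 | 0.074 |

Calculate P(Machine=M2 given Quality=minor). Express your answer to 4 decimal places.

P(Quality=minor) = 0.048 + 0.043 + 0.088 + 0.104 + 0.100 = 0.383.
P(Machine=M2 | Quality=minor) = 0.043/0.383 = 0.1123.

0.1123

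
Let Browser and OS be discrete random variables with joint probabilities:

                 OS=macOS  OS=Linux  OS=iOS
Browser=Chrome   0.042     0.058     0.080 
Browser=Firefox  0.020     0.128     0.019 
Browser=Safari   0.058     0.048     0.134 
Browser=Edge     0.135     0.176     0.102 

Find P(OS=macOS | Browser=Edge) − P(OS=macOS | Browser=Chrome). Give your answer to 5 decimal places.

P(Browser=Edge) = 0.135 + 0.176 + 0.102 = 0.413; P(OS=macOS | Browser=Edge) = 0.135/0.413 = 0.326877.
P(Browser=Chrome) = 0.042 + 0.058 + 0.080 = 0.180; P(OS=macOS | Browser=Chrome) = 0.042/0.180 = 0.233333.
Difference = 0.09354.

0.09354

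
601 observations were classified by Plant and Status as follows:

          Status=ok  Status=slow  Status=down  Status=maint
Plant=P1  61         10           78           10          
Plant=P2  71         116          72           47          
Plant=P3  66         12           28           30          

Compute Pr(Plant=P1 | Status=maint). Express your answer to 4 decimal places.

0.1149

Total with Status=maint: 10 + 47 + 30 = 87.
P(Plant=P1 | Status=maint) = 10/87 = 0.1149.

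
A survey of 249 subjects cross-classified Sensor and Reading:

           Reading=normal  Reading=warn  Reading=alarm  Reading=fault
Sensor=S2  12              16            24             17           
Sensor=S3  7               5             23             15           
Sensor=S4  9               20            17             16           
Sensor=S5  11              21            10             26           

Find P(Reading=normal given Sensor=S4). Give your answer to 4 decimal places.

Total with Sensor=S4: 9 + 20 + 17 + 16 = 62.
P(Reading=normal | Sensor=S4) = 9/62 = 0.1452.

0.1452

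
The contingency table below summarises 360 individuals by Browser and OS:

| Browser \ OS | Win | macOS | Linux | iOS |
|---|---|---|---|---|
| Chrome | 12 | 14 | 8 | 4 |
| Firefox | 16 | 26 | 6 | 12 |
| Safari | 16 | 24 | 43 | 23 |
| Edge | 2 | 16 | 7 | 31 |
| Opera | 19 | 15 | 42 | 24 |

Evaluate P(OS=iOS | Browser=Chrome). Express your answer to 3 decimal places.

0.105

Total with Browser=Chrome: 12 + 14 + 8 + 4 = 38.
P(OS=iOS | Browser=Chrome) = 4/38 = 0.105.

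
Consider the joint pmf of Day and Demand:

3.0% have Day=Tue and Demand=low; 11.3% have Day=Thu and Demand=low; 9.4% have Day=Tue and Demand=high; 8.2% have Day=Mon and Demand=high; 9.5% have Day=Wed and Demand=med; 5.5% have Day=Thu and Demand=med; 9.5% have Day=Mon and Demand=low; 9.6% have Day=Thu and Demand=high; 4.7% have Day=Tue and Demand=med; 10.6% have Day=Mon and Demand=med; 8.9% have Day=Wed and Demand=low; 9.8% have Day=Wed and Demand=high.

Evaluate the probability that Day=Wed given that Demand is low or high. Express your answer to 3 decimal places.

0.268

P(Demand=low) = 0.095 + 0.030 + 0.089 + 0.113 = 0.327.
P(Demand=high) = 0.082 + 0.094 + 0.098 + 0.096 = 0.370.
P(Demand ∈ {low, high}) = 0.327 + 0.370 = 0.697; P(Day=Wed, Demand ∈ {low, high}) = 0.089 + 0.098 = 0.187.
P(Day=Wed | Demand ∈ {low, high}) = 0.187/0.697 = 0.268.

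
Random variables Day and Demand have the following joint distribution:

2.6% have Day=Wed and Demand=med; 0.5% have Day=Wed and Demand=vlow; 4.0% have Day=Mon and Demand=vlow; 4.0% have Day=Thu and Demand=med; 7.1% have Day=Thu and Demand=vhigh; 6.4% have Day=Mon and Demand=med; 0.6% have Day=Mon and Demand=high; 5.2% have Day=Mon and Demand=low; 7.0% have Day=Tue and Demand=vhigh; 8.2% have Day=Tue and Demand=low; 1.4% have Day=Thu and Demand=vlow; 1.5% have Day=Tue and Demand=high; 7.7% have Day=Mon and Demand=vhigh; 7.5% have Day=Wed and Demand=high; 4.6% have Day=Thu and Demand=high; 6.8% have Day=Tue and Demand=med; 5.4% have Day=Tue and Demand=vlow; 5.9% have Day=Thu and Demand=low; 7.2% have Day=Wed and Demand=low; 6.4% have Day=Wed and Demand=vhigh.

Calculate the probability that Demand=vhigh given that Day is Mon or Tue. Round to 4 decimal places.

P(Day=Mon) = 0.040 + 0.052 + 0.064 + 0.006 + 0.077 = 0.239.
P(Day=Tue) = 0.054 + 0.082 + 0.068 + 0.015 + 0.070 = 0.289.
P(Day ∈ {Mon, Tue}) = 0.239 + 0.289 = 0.528; P(Demand=vhigh, Day ∈ {Mon, Tue}) = 0.077 + 0.070 = 0.147.
P(Demand=vhigh | Day ∈ {Mon, Tue}) = 0.147/0.528 = 0.2784.

0.2784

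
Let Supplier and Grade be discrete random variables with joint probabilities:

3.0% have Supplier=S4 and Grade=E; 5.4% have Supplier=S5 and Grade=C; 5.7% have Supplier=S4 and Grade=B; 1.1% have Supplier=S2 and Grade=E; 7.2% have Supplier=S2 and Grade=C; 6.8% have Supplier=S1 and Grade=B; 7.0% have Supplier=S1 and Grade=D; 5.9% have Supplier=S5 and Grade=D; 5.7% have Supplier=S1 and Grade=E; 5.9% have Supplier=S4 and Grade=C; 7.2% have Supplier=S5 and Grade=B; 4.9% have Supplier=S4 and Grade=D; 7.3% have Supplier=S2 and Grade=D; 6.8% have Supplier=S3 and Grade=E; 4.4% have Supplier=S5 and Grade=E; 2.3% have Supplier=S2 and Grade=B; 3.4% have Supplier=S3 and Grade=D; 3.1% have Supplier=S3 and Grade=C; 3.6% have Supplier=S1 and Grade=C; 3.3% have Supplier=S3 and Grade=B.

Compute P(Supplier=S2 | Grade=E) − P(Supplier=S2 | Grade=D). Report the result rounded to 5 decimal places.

-0.20376

P(Grade=E) = 0.057 + 0.011 + 0.068 + 0.030 + 0.044 = 0.210; P(Supplier=S2 | Grade=E) = 0.011/0.210 = 0.052381.
P(Grade=D) = 0.070 + 0.073 + 0.034 + 0.049 + 0.059 = 0.285; P(Supplier=S2 | Grade=D) = 0.073/0.285 = 0.256140.
Difference = -0.20376.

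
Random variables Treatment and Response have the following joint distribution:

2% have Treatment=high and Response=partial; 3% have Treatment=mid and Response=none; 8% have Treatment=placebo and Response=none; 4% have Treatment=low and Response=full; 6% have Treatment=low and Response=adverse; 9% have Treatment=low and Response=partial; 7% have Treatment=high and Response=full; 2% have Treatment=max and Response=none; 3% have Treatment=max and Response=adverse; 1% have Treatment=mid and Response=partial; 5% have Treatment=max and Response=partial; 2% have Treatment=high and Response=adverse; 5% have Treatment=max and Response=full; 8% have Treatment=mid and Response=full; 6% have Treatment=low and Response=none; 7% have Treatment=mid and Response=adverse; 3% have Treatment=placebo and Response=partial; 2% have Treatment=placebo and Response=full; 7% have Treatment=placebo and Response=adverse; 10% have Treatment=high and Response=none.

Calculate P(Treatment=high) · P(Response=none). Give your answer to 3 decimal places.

0.061

P(Treatment=high) = 0.10 + 0.02 + 0.07 + 0.02 = 0.21.
P(Response=none) = 0.08 + 0.06 + 0.03 + 0.10 + 0.02 = 0.29.
Product: 0.21 × 0.29 = 0.061.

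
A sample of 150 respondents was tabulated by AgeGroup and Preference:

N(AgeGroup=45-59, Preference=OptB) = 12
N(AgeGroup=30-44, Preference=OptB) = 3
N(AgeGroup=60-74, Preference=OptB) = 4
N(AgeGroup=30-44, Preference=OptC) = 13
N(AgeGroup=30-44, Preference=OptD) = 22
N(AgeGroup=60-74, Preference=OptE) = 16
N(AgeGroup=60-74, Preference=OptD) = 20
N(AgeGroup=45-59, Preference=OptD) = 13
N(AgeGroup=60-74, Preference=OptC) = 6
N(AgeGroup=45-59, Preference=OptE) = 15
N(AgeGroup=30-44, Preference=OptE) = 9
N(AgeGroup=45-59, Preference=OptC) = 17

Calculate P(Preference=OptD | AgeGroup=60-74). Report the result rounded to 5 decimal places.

Total with AgeGroup=60-74: 4 + 6 + 20 + 16 = 46.
P(Preference=OptD | AgeGroup=60-74) = 20/46 = 0.43478.

0.43478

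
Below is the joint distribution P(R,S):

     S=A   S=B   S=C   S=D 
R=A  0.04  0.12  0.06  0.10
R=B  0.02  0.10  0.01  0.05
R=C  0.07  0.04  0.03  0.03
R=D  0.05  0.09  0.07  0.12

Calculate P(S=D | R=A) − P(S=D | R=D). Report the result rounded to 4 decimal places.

P(R=A) = 0.04 + 0.12 + 0.06 + 0.10 = 0.32; P(S=D | R=A) = 0.10/0.32 = 0.31250.
P(R=D) = 0.05 + 0.09 + 0.07 + 0.12 = 0.33; P(S=D | R=D) = 0.12/0.33 = 0.36364.
Difference = -0.0511.

-0.0511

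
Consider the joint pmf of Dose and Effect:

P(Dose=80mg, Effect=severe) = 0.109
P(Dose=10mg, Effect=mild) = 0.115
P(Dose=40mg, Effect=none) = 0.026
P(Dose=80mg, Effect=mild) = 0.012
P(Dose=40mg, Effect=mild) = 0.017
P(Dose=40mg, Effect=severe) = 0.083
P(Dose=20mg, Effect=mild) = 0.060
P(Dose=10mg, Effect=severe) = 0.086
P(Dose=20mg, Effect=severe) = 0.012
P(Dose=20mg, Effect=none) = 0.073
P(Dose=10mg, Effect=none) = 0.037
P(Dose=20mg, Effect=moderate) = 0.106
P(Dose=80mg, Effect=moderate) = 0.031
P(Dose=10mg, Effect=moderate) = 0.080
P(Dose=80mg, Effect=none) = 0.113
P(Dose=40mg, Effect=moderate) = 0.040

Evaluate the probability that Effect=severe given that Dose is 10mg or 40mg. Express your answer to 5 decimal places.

0.34917

P(Dose=10mg) = 0.037 + 0.115 + 0.080 + 0.086 = 0.318.
P(Dose=40mg) = 0.026 + 0.017 + 0.040 + 0.083 = 0.166.
P(Dose ∈ {10mg, 40mg}) = 0.318 + 0.166 = 0.484; P(Effect=severe, Dose ∈ {10mg, 40mg}) = 0.086 + 0.083 = 0.169.
P(Effect=severe | Dose ∈ {10mg, 40mg}) = 0.169/0.484 = 0.34917.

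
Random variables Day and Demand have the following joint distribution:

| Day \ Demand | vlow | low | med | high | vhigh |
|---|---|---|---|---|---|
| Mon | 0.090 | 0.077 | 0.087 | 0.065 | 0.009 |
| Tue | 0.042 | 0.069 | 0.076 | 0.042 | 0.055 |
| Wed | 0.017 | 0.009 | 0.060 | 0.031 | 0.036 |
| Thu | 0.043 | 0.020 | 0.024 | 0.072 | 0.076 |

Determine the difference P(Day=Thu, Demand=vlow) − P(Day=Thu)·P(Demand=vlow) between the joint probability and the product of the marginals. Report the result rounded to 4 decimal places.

-0.0021

P(Day=Thu) = 0.043 + 0.020 + 0.024 + 0.072 + 0.076 = 0.235.
P(Demand=vlow) = 0.090 + 0.042 + 0.017 + 0.043 = 0.192.
P(Day=Thu, Demand=vlow) − P(Day=Thu)P(Demand=vlow) = 0.043 − 0.235×0.192 = -0.0021.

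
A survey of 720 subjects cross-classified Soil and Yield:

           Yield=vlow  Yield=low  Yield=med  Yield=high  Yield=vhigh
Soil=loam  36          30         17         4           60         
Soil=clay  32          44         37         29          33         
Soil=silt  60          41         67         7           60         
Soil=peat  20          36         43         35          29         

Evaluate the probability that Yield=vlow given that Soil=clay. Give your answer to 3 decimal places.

Total with Soil=clay: 32 + 44 + 37 + 29 + 33 = 175.
P(Yield=vlow | Soil=clay) = 32/175 = 0.183.

0.183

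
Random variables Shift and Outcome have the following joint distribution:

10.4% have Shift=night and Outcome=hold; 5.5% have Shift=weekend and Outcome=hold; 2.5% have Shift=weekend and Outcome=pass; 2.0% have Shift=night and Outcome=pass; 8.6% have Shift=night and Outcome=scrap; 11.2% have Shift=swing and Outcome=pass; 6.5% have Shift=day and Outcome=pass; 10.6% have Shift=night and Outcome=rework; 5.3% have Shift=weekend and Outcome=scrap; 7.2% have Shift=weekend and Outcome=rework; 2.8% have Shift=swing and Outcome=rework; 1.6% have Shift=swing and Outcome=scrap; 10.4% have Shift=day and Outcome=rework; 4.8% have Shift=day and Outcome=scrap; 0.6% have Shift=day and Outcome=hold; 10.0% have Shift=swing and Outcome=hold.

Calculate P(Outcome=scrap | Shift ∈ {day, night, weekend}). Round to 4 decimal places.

0.2513

P(Shift=day) = 0.065 + 0.104 + 0.048 + 0.006 = 0.223.
P(Shift=night) = 0.020 + 0.106 + 0.086 + 0.104 = 0.316.
P(Shift=weekend) = 0.025 + 0.072 + 0.053 + 0.055 = 0.205.
P(Shift ∈ {day, night, weekend}) = 0.223 + 0.316 + 0.205 = 0.744; P(Outcome=scrap, Shift ∈ {day, night, weekend}) = 0.048 + 0.086 + 0.053 = 0.187.
P(Outcome=scrap | Shift ∈ {day, night, weekend}) = 0.187/0.744 = 0.2513.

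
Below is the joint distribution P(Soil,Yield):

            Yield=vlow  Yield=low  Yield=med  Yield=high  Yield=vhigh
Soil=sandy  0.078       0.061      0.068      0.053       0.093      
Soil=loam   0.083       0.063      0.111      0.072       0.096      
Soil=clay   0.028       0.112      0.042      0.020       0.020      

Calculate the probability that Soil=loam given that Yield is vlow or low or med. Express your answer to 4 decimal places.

P(Yield=vlow) = 0.078 + 0.083 + 0.028 = 0.189.
P(Yield=low) = 0.061 + 0.063 + 0.112 = 0.236.
P(Yield=med) = 0.068 + 0.111 + 0.042 = 0.221.
P(Yield ∈ {vlow, low, med}) = 0.189 + 0.236 + 0.221 = 0.646; P(Soil=loam, Yield ∈ {vlow, low, med}) = 0.083 + 0.063 + 0.111 = 0.257.
P(Soil=loam | Yield ∈ {vlow, low, med}) = 0.257/0.646 = 0.3978.

0.3978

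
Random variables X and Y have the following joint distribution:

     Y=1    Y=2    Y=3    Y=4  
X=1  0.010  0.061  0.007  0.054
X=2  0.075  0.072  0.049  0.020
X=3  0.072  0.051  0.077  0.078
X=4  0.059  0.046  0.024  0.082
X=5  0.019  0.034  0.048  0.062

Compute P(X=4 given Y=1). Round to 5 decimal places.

0.25106

P(Y=1) = 0.010 + 0.075 + 0.072 + 0.059 + 0.019 = 0.235.
P(X=4 | Y=1) = 0.059/0.235 = 0.25106.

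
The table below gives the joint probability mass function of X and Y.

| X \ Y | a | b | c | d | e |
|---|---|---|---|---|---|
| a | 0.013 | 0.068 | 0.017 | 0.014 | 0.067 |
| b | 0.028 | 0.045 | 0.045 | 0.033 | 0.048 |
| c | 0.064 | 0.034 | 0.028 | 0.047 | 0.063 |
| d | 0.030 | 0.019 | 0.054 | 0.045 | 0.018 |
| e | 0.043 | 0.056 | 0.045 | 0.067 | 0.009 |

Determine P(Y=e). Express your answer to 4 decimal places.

P(Y=e) = 0.067 + 0.048 + 0.063 + 0.018 + 0.009 = 0.205.

0.2050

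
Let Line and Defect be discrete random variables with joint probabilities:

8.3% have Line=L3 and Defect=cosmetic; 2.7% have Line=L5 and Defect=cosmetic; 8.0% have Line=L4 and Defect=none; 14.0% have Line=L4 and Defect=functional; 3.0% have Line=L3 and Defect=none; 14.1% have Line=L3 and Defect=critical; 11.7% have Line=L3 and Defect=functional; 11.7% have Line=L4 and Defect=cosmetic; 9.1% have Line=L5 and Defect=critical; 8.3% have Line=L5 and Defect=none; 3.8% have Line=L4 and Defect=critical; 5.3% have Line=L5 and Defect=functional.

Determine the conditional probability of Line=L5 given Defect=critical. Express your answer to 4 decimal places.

0.3370

P(Defect=critical) = 0.141 + 0.038 + 0.091 = 0.270.
P(Line=L5 | Defect=critical) = 0.091/0.270 = 0.3370.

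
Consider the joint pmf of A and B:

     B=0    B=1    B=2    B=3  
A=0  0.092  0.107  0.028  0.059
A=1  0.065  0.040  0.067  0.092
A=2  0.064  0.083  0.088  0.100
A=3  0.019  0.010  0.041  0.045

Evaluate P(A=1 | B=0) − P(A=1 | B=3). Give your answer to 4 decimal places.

-0.0400

P(B=0) = 0.092 + 0.065 + 0.064 + 0.019 = 0.240; P(A=1 | B=0) = 0.065/0.240 = 0.27083.
P(B=3) = 0.059 + 0.092 + 0.100 + 0.045 = 0.296; P(A=1 | B=3) = 0.092/0.296 = 0.31081.
Difference = -0.0400.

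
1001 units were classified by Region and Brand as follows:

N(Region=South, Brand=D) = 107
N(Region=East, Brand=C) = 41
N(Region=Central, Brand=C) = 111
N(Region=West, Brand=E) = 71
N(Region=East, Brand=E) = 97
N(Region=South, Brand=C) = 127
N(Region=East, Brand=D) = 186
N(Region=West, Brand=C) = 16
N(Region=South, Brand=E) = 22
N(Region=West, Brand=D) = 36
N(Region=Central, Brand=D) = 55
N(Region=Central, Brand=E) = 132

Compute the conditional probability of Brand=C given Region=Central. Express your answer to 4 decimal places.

Total with Region=Central: 111 + 55 + 132 = 298.
P(Brand=C | Region=Central) = 111/298 = 0.3725.

0.3725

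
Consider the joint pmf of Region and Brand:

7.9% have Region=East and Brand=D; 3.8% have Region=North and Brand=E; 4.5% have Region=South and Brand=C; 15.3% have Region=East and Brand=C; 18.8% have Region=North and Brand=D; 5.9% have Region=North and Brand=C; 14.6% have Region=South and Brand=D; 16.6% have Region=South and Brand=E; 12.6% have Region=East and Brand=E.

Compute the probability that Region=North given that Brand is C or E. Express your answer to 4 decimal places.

P(Brand=C) = 0.059 + 0.045 + 0.153 = 0.257.
P(Brand=E) = 0.038 + 0.166 + 0.126 = 0.330.
P(Brand ∈ {C, E}) = 0.257 + 0.330 = 0.587; P(Region=North, Brand ∈ {C, E}) = 0.059 + 0.038 = 0.097.
P(Region=North | Brand ∈ {C, E}) = 0.097/0.587 = 0.1652.

0.1652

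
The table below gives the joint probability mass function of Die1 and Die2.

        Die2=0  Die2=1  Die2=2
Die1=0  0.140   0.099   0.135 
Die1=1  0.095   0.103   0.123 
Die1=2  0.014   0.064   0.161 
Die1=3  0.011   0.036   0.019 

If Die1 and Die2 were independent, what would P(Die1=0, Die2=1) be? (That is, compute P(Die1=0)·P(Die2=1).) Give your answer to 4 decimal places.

P(Die1=0) = 0.140 + 0.099 + 0.135 = 0.374.
P(Die2=1) = 0.099 + 0.103 + 0.064 + 0.036 = 0.302.
Product: 0.374 × 0.302 = 0.1129.

0.1129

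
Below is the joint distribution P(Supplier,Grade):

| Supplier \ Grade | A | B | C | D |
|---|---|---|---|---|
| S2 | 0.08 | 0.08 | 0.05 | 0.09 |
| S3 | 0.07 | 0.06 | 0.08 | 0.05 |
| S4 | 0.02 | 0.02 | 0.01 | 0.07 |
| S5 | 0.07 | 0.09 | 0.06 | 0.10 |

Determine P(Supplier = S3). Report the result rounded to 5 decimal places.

P(Supplier=S3) = 0.07 + 0.06 + 0.08 + 0.05 = 0.26.

0.26000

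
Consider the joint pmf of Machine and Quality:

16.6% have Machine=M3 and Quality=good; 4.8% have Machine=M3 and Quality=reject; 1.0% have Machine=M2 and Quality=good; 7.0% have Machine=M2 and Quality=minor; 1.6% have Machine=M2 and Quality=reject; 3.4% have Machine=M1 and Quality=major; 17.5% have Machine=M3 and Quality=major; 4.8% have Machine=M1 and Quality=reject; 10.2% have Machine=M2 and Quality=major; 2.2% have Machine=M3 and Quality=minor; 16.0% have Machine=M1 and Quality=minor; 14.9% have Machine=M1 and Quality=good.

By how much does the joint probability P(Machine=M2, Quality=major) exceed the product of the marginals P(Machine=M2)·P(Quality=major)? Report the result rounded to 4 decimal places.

P(Machine=M2) = 0.010 + 0.070 + 0.102 + 0.016 = 0.198.
P(Quality=major) = 0.034 + 0.102 + 0.175 = 0.311.
P(Machine=M2, Quality=major) − P(Machine=M2)P(Quality=major) = 0.102 − 0.198×0.311 = 0.0404.

0.0404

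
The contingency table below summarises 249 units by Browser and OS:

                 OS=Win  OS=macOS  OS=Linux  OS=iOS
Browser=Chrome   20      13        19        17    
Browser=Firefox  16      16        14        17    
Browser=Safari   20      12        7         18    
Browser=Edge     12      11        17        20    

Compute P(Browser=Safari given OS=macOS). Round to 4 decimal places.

0.2308

Total with OS=macOS: 13 + 16 + 12 + 11 = 52.
P(Browser=Safari | OS=macOS) = 12/52 = 0.2308.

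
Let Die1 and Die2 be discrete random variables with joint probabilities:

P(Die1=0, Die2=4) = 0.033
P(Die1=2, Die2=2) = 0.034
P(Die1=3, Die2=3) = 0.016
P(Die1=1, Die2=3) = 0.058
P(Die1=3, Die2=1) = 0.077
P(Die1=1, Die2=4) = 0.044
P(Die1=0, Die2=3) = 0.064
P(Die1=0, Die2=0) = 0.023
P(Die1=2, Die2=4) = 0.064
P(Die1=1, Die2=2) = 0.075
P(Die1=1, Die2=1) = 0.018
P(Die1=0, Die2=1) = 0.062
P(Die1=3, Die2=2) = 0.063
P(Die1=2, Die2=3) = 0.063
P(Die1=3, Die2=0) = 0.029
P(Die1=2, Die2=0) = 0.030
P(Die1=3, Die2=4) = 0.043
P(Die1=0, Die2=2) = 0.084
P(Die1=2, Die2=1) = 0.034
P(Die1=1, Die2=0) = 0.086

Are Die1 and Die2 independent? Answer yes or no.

no

P(Die1=1) = 0.281 and P(Die2=0) = 0.168, so their product is 0.04721, but P(Die1=1, Die2=0) = 0.086. Since these differ, Die1 and Die2 are not independent.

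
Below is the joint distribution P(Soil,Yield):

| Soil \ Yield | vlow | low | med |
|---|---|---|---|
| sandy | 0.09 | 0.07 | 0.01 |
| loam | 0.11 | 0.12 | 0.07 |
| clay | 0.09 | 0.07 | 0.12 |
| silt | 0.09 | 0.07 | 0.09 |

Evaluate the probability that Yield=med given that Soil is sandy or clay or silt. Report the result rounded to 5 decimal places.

0.31429

P(Soil=sandy) = 0.09 + 0.07 + 0.01 = 0.17.
P(Soil=clay) = 0.09 + 0.07 + 0.12 = 0.28.
P(Soil=silt) = 0.09 + 0.07 + 0.09 = 0.25.
P(Soil ∈ {sandy, clay, silt}) = 0.17 + 0.28 + 0.25 = 0.70; P(Yield=med, Soil ∈ {sandy, clay, silt}) = 0.01 + 0.12 + 0.09 = 0.22.
P(Yield=med | Soil ∈ {sandy, clay, silt}) = 0.22/0.70 = 0.31429.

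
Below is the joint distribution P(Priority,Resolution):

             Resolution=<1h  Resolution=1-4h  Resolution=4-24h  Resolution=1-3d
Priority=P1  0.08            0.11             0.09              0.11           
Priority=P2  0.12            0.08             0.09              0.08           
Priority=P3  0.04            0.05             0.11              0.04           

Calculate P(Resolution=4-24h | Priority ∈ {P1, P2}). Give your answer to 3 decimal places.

P(Priority=P1) = 0.08 + 0.11 + 0.09 + 0.11 = 0.39.
P(Priority=P2) = 0.12 + 0.08 + 0.09 + 0.08 = 0.37.
P(Priority ∈ {P1, P2}) = 0.39 + 0.37 = 0.76; P(Resolution=4-24h, Priority ∈ {P1, P2}) = 0.09 + 0.09 = 0.18.
P(Resolution=4-24h | Priority ∈ {P1, P2}) = 0.18/0.76 = 0.237.

0.237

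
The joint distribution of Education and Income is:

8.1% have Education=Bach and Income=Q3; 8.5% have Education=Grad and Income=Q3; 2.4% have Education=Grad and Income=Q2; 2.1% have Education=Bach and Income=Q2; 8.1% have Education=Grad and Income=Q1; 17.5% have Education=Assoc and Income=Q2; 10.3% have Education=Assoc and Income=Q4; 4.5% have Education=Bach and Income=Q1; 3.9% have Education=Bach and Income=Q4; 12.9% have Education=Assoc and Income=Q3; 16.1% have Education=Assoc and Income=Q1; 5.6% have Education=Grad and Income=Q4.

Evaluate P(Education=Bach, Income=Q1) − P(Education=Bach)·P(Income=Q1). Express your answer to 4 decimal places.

P(Education=Bach) = 0.045 + 0.021 + 0.081 + 0.039 = 0.186.
P(Income=Q1) = 0.161 + 0.045 + 0.081 = 0.287.
P(Education=Bach, Income=Q1) − P(Education=Bach)P(Income=Q1) = 0.045 − 0.186×0.287 = -0.0084.

-0.0084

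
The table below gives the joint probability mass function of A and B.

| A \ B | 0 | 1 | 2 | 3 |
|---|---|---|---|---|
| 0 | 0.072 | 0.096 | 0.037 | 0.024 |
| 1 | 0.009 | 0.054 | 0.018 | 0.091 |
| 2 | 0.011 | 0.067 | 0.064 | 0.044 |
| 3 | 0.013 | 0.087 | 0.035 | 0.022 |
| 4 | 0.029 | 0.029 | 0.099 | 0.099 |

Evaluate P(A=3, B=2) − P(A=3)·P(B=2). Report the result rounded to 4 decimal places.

P(A=3) = 0.013 + 0.087 + 0.035 + 0.022 = 0.157.
P(B=2) = 0.037 + 0.018 + 0.064 + 0.035 + 0.099 = 0.253.
P(A=3, B=2) − P(A=3)P(B=2) = 0.035 − 0.157×0.253 = -0.0047.

-0.0047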